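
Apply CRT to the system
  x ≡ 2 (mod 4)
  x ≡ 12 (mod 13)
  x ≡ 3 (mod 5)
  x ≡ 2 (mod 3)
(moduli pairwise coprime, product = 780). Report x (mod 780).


Product of moduli M = 4 · 13 · 5 · 3 = 780.
Merge one congruence at a time:
  Start: x ≡ 2 (mod 4).
  Combine with x ≡ 12 (mod 13); new modulus lcm = 52.
    Write x = 2 + 4·t and substitute into x ≡ 12 (mod 13): 4·t ≡ 12 − 2 = 10 (mod 13).
    The inverse of 4 mod 13 is 10 (since 4·10 = 40 = 3·13 + 1), so t ≡ 10·10 = 100 ≡ 9 (mod 13).
    Then x = 2 + 4·9 = 38, valid modulo lcm(4, 13) = 52: x ≡ 38 (mod 52).
  Combine with x ≡ 3 (mod 5); new modulus lcm = 260.
    Write x = 38 + 52·t and substitute into x ≡ 3 (mod 5): 52·t ≡ 3 − 38 = -35 (mod 5).
    Reduce coefficients mod 5: 2·t ≡ 0 (mod 5).
    The inverse of 2 mod 5 is 3 (since 2·3 = 6 = 1·5 + 1), so t ≡ 3·0 = 0 ≡ 0 (mod 5).
    Then x = 38 + 52·0 = 38, valid modulo lcm(52, 5) = 260: x ≡ 38 (mod 260).
  Combine with x ≡ 2 (mod 3); new modulus lcm = 780.
    Write x = 38 + 260·t and substitute into x ≡ 2 (mod 3): 260·t ≡ 2 − 38 = -36 (mod 3).
    Reduce coefficients mod 3: 2·t ≡ 0 (mod 3).
    The inverse of 2 mod 3 is 2 (since 2·2 = 4 = 1·3 + 1), so t ≡ 2·0 = 0 ≡ 0 (mod 3).
    Then x = 38 + 260·0 = 38, valid modulo lcm(260, 3) = 780: x ≡ 38 (mod 780).
Verify against each original: 38 mod 4 = 2, 38 mod 13 = 12, 38 mod 5 = 3, 38 mod 3 = 2.

x ≡ 38 (mod 780).


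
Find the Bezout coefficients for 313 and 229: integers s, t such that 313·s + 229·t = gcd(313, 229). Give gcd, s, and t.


Euclidean algorithm on (313, 229) — divide until remainder is 0:
  313 = 1 · 229 + 84
  229 = 2 · 84 + 61
  84 = 1 · 61 + 23
  61 = 2 · 23 + 15
  23 = 1 · 15 + 8
  15 = 1 · 8 + 7
  8 = 1 · 7 + 1
  7 = 7 · 1 + 0
gcd(313, 229) = 1.
Track Bezout coefficients alongside the remainders: start with r₀ = 313 = a·1 + b·0 (s = 1, t = 0) and r₁ = 229 = a·0 + b·1 (s = 0, t = 1); each new remainder r_{k+1} = r_{k-1} − q_k·r_k inherits s_{k+1} = s_{k-1} − q_k·s_k, t_{k+1} = t_{k-1} − q_k·t_k, so r_k = a·s_k + b·t_k at every step:
  q = 1: r = 84, s = 1 − 1·0 = 1, t = 0 − 1·1 = -1  (check: 313·1 + 229·(-1) = 84)
  q = 2: r = 61, s = 0 − 2·1 = -2, t = 1 − 2·(-1) = 3  (check: 313·(-2) + 229·3 = 61)
  q = 1: r = 23, s = 1 − 1·(-2) = 3, t = -1 − 1·3 = -4  (check: 313·3 + 229·(-4) = 23)
  q = 2: r = 15, s = -2 − 2·3 = -8, t = 3 − 2·(-4) = 11  (check: 313·(-8) + 229·11 = 15)
  q = 1: r = 8, s = 3 − 1·(-8) = 11, t = -4 − 1·11 = -15  (check: 313·11 + 229·(-15) = 8)
  q = 1: r = 7, s = -8 − 1·11 = -19, t = 11 − 1·(-15) = 26  (check: 313·(-19) + 229·26 = 7)
  q = 1: r = 1, s = 11 − 1·(-19) = 30, t = -15 − 1·26 = -41  (check: 313·30 + 229·(-41) = 1)
The row with r = 1 (the gcd) gives the Bezout coefficients s = 30, t = -41.
Result: 313 · (30) + 229 · (-41) = 1.

gcd(313, 229) = 1; s = 30, t = -41 (check: 313·30 + 229·(-41) = 1).


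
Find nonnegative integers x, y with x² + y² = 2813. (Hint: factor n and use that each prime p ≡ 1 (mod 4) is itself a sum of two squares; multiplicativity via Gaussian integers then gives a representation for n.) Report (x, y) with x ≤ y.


Step 1: Factor n = 2813 = 29 · 97.
Step 2: Check the mod-4 condition on each prime factor: 29 ≡ 1 (mod 4), exponent 1; 97 ≡ 1 (mod 4), exponent 1.
All primes ≡ 3 (mod 4) appear to even exponent (or don't appear), so by the two-squares theorem n IS expressible as a sum of two squares.
Step 3: Build a representation. Here n = 29 · 97 is a product of primes ≡ 1 (mod 4). Each prime p ≡ 1 (mod 4) is itself a sum of two squares; find a² by testing p − a² for a perfect square:
  29: 29 − 1² = 28, 29 − 2² = 25 = 5² ⇒ 29 = 2² + 5².
  97: 97 − 1² = 96, 97 − 2² = 93, 97 − 3² = 88, 97 − 4² = 81 = 9² ⇒ 97 = 4² + 9².
  Combine using the Brahmagupta–Fibonacci identity (a² + b²)(c² + d²) = (ac − bd)² + (ad + bc)² = (ac + bd)² + (ad − bc)²:
  29 · 97 = 2813: from (2² + 5²)(4² + 9²), take (2·4 − 5·9, 2·9 + 5·4) = (8 − 45, 18 + 20) = (-37, 38); dropping signs (only squares matter) gives (37, 38); check 37² + 38² = 1369 + 1444 = 2813 ✓.
Step 4: Order so x ≤ y and verify: 37² + 38² = 1369 + 1444 = 2813 = n. ✓

n = 2813 = 37² + 38² (one valid representation with x ≤ y).


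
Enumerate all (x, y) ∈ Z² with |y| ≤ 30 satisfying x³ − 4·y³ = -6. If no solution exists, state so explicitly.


The equation is x³ - 4y³ = -6. For fixed y, x³ = 4·y³ − 6, so a solution requires the RHS to be a perfect cube.
Strategy: iterate y from -30 to 30, compute RHS = 4·y³ − 6, and check whether it is a (positive or negative) perfect cube.
Check small values of y:
  y = 0: RHS = -6 is not a perfect cube.
  y = 1: RHS = -2 is not a perfect cube.
  y = -1: RHS = -10 is not a perfect cube.
  y = 2: RHS = 26 is not a perfect cube.
  y = -2: RHS = -38 is not a perfect cube.
  y = 3: RHS = 102 is not a perfect cube.
  y = -3: RHS = -114 is not a perfect cube.
Continuing the search up to |y| = 30 finds no solutions either.
No (x, y) in the scanned range satisfies the equation.

No integer solutions with |y| ≤ 30.


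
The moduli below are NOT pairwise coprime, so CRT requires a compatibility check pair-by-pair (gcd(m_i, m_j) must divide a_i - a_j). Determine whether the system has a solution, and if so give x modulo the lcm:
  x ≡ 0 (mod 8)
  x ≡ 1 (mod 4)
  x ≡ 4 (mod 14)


Moduli 8, 4, 14 are not pairwise coprime, so CRT works modulo lcm(m_i) when all pairwise compatibility conditions hold.
Pairwise compatibility: gcd(m_i, m_j) must divide a_i - a_j for every pair.
Merge one congruence at a time:
  Start: x ≡ 0 (mod 8).
  Combine with x ≡ 1 (mod 4): gcd(8, 4) = 4, and 1 - 0 = 1 is NOT divisible by 4.
    ⇒ system is inconsistent (no integer solution).

No solution (the system is inconsistent).


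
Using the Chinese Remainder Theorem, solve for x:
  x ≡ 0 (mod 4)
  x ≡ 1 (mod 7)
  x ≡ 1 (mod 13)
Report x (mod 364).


Moduli 4, 7, 13 are pairwise coprime; by CRT there is a unique solution modulo M = 4 · 7 · 13 = 364.
Solve pairwise, accumulating the modulus:
  Start with x ≡ 0 (mod 4).
  Combine with x ≡ 1 (mod 7): since gcd(4, 7) = 1, we get a unique residue mod 28.
    Write x = 0 + 4·t and substitute into x ≡ 1 (mod 7): 4·t ≡ 1 − 0 = 1 (mod 7).
    The inverse of 4 mod 7 is 2 (since 4·2 = 8 = 1·7 + 1), so t ≡ 2·1 = 2 ≡ 2 (mod 7).
    Then x = 0 + 4·2 = 8, valid modulo lcm(4, 7) = 28: x ≡ 8 (mod 28).
  Combine with x ≡ 1 (mod 13): since gcd(28, 13) = 1, we get a unique residue mod 364.
    Write x = 8 + 28·t and substitute into x ≡ 1 (mod 13): 28·t ≡ 1 − 8 = -7 (mod 13).
    Reduce coefficients mod 13: 2·t ≡ 6 (mod 13).
    The inverse of 2 mod 13 is 7 (since 2·7 = 14 = 1·13 + 1), so t ≡ 7·6 = 42 ≡ 3 (mod 13).
    Then x = 8 + 28·3 = 92, valid modulo lcm(28, 13) = 364: x ≡ 92 (mod 364).
Verify: 92 mod 4 = 0 ✓, 92 mod 7 = 1 ✓, 92 mod 13 = 1 ✓.

x ≡ 92 (mod 364).


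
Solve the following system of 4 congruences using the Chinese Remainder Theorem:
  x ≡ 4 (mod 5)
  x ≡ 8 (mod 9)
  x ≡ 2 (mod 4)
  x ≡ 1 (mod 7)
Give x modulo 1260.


Product of moduli M = 5 · 9 · 4 · 7 = 1260.
Merge one congruence at a time:
  Start: x ≡ 4 (mod 5).
  Combine with x ≡ 8 (mod 9); new modulus lcm = 45.
    Write x = 4 + 5·t and substitute into x ≡ 8 (mod 9): 5·t ≡ 8 − 4 = 4 (mod 9).
    The inverse of 5 mod 9 is 2 (since 5·2 = 10 = 1·9 + 1), so t ≡ 2·4 = 8 ≡ 8 (mod 9).
    Then x = 4 + 5·8 = 44, valid modulo lcm(5, 9) = 45: x ≡ 44 (mod 45).
  Combine with x ≡ 2 (mod 4); new modulus lcm = 180.
    Write x = 44 + 45·t and substitute into x ≡ 2 (mod 4): 45·t ≡ 2 − 44 = -42 (mod 4).
    Reduce coefficients mod 4: 1·t ≡ 2 (mod 4).
    So t ≡ 2 (mod 4).
    Then x = 44 + 45·2 = 134, valid modulo lcm(45, 4) = 180: x ≡ 134 (mod 180).
  Combine with x ≡ 1 (mod 7); new modulus lcm = 1260.
    Write x = 134 + 180·t and substitute into x ≡ 1 (mod 7): 180·t ≡ 1 − 134 = -133 (mod 7).
    Reduce coefficients mod 7: 5·t ≡ 0 (mod 7).
    The inverse of 5 mod 7 is 3 (since 5·3 = 15 = 2·7 + 1), so t ≡ 3·0 = 0 ≡ 0 (mod 7).
    Then x = 134 + 180·0 = 134, valid modulo lcm(180, 7) = 1260: x ≡ 134 (mod 1260).
Verify against each original: 134 mod 5 = 4, 134 mod 9 = 8, 134 mod 4 = 2, 134 mod 7 = 1.

x ≡ 134 (mod 1260).


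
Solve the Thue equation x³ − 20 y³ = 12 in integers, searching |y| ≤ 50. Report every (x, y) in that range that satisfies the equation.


The equation is x³ - 20y³ = 12. For fixed y, x³ = 20·y³ + 12, so a solution requires the RHS to be a perfect cube.
Strategy: iterate y from -50 to 50, compute RHS = 20·y³ + 12, and check whether it is a (positive or negative) perfect cube.
Check small values of y:
  y = 0: RHS = 12 is not a perfect cube.
  y = 1: RHS = 32 is not a perfect cube.
  y = -1: RHS = -8 = (-2)³ ⇒ x = -2 works.
  y = 2: RHS = 172 is not a perfect cube.
  y = -2: RHS = -148 is not a perfect cube.
  y = 3: RHS = 552 is not a perfect cube.
  y = -3: RHS = -528 is not a perfect cube.
Continuing the search up to |y| = 50 finds no further solutions beyond those listed.
Collected solutions: (-2, -1).

Solutions (with |y| ≤ 50): (-2, -1).


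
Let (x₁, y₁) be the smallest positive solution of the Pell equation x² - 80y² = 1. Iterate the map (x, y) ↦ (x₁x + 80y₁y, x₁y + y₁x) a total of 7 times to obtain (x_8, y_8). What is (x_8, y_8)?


Step 1: Find the fundamental solution (x₁, y₁) of x² - 80y² = 1.
  Expand √80 as a continued fraction. a₀ = ⌊√80⌋ = 8; iterate m_{k+1} = d_k·a_k − m_k, d_{k+1} = (80 − m_{k+1}²)/d_k, a_{k+1} = ⌊(a₀ + m_{k+1})/d_{k+1}⌋ (starting m₀ = 0, d₀ = 1), with convergents p_k = a_k·p_{k-1} + p_{k-2}, q_k = a_k·q_{k-1} + q_{k-2} (p₋₁ = 1, q₋₁ = 0):
  k = 0: a₀ = 8; p₀/q₀ = 8/1; p₀² − 80·q₀² = 64 − 80 = -16.
  k = 1: m = 8, d = 16, a = ⌊(8 + 8)/16⌋ = 1; p/q = (1·8 + 1)/(1·1 + 0) = 9/1; p² − 80·q² = 81 − 80 = 1.
  The first convergent with p² − 80·q² = 1 gives the fundamental solution (x₁, y₁) = (9, 1).
Step 2: Apply the recurrence (x_{n+1}, y_{n+1}) = (x₁x_n + 80y₁y_n, x₁y_n + y₁x_n) repeatedly.
  From (x_1, y_1) = (9, 1): x_2 = 9·9 + 80·1·1 = 161; y_2 = 9·1 + 1·9 = 18.
  From (x_2, y_2) = (161, 18): x_3 = 9·161 + 80·1·18 = 2889; y_3 = 9·18 + 1·161 = 323.
  From (x_3, y_3) = (2889, 323): x_4 = 9·2889 + 80·1·323 = 51841; y_4 = 9·323 + 1·2889 = 5796.
  From (x_4, y_4) = (51841, 5796): x_5 = 9·51841 + 80·1·5796 = 930249; y_5 = 9·5796 + 1·51841 = 104005.
  From (x_5, y_5) = (930249, 104005): x_6 = 9·930249 + 80·1·104005 = 16692641; y_6 = 9·104005 + 1·930249 = 1866294.
  From (x_6, y_6) = (16692641, 1866294): x_7 = 9·16692641 + 80·1·1866294 = 299537289; y_7 = 9·1866294 + 1·16692641 = 33489287.
  From (x_7, y_7) = (299537289, 33489287): x_8 = 9·299537289 + 80·1·33489287 = 5374978561; y_8 = 9·33489287 + 1·299537289 = 600940872.
Step 3: Verify x_8² - 80·y_8² = 28890394531209630721 - 28890394531209630720 = 1 (should be 1). ✓

(x_1, y_1) = (9, 1); (x_8, y_8) = (5374978561, 600940872).


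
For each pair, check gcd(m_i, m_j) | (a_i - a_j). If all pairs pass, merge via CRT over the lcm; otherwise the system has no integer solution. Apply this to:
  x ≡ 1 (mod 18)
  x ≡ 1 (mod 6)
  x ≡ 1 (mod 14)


Moduli 18, 6, 14 are not pairwise coprime, so CRT works modulo lcm(m_i) when all pairwise compatibility conditions hold.
Pairwise compatibility: gcd(m_i, m_j) must divide a_i - a_j for every pair.
Merge one congruence at a time:
  Start: x ≡ 1 (mod 18).
  Combine with x ≡ 1 (mod 6): gcd(18, 6) = 6; 1 - 1 = 0, which IS divisible by 6, so compatible.
    Write x = 1 + 18·t and substitute into x ≡ 1 (mod 6): 18·t ≡ 1 − 1 = 0 (mod 6).
    Divide the congruence (and modulus) by g = 6: 3·t ≡ 0 (mod 1).
    Modulo 1 every t works; take t = 0.
    Then x = 1 + 18·0 = 1, valid modulo lcm(18, 6) = 18: x ≡ 1 (mod 18).
  Combine with x ≡ 1 (mod 14): gcd(18, 14) = 2; 1 - 1 = 0, which IS divisible by 2, so compatible.
    Write x = 1 + 18·t and substitute into x ≡ 1 (mod 14): 18·t ≡ 1 − 1 = 0 (mod 14).
    Divide the congruence (and modulus) by g = 2: 9·t ≡ 0 (mod 7).
    Reduce coefficients mod 7: 2·t ≡ 0 (mod 7).
    The inverse of 2 mod 7 is 4 (since 2·4 = 8 = 1·7 + 1), so t ≡ 4·0 = 0 ≡ 0 (mod 7).
    Then x = 1 + 18·0 = 1, valid modulo lcm(18, 14) = 126: x ≡ 1 (mod 126).
Verify: 1 mod 18 = 1, 1 mod 6 = 1, 1 mod 14 = 1.

x ≡ 1 (mod 126).


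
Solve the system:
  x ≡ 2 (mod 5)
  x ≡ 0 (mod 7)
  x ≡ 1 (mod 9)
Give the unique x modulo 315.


Moduli 5, 7, 9 are pairwise coprime; by CRT there is a unique solution modulo M = 5 · 7 · 9 = 315.
Solve pairwise, accumulating the modulus:
  Start with x ≡ 2 (mod 5).
  Combine with x ≡ 0 (mod 7): since gcd(5, 7) = 1, we get a unique residue mod 35.
    Write x = 2 + 5·t and substitute into x ≡ 0 (mod 7): 5·t ≡ 0 − 2 = -2 (mod 7).
    Reduce coefficients mod 7: 5·t ≡ 5 (mod 7).
    The inverse of 5 mod 7 is 3 (since 5·3 = 15 = 2·7 + 1), so t ≡ 3·5 = 15 ≡ 1 (mod 7).
    Then x = 2 + 5·1 = 7, valid modulo lcm(5, 7) = 35: x ≡ 7 (mod 35).
  Combine with x ≡ 1 (mod 9): since gcd(35, 9) = 1, we get a unique residue mod 315.
    Write x = 7 + 35·t and substitute into x ≡ 1 (mod 9): 35·t ≡ 1 − 7 = -6 (mod 9).
    Reduce coefficients mod 9: 8·t ≡ 3 (mod 9).
    The inverse of 8 mod 9 is 8 (since 8·8 = 64 = 7·9 + 1), so t ≡ 8·3 = 24 ≡ 6 (mod 9).
    Then x = 7 + 35·6 = 217, valid modulo lcm(35, 9) = 315: x ≡ 217 (mod 315).
Verify: 217 mod 5 = 2 ✓, 217 mod 7 = 0 ✓, 217 mod 9 = 1 ✓.

x ≡ 217 (mod 315).


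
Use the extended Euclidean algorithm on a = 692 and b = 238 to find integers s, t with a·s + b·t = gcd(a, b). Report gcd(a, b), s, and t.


Euclidean algorithm on (692, 238) — divide until remainder is 0:
  692 = 2 · 238 + 216
  238 = 1 · 216 + 22
  216 = 9 · 22 + 18
  22 = 1 · 18 + 4
  18 = 4 · 4 + 2
  4 = 2 · 2 + 0
gcd(692, 238) = 2.
Track Bezout coefficients alongside the remainders: start with r₀ = 692 = a·1 + b·0 (s = 1, t = 0) and r₁ = 238 = a·0 + b·1 (s = 0, t = 1); each new remainder r_{k+1} = r_{k-1} − q_k·r_k inherits s_{k+1} = s_{k-1} − q_k·s_k, t_{k+1} = t_{k-1} − q_k·t_k, so r_k = a·s_k + b·t_k at every step:
  q = 2: r = 216, s = 1 − 2·0 = 1, t = 0 − 2·1 = -2  (check: 692·1 + 238·(-2) = 216)
  q = 1: r = 22, s = 0 − 1·1 = -1, t = 1 − 1·(-2) = 3  (check: 692·(-1) + 238·3 = 22)
  q = 9: r = 18, s = 1 − 9·(-1) = 10, t = -2 − 9·3 = -29  (check: 692·10 + 238·(-29) = 18)
  q = 1: r = 4, s = -1 − 1·10 = -11, t = 3 − 1·(-29) = 32  (check: 692·(-11) + 238·32 = 4)
  q = 4: r = 2, s = 10 − 4·(-11) = 54, t = -29 − 4·32 = -157  (check: 692·54 + 238·(-157) = 2)
The row with r = 2 (the gcd) gives the Bezout coefficients s = 54, t = -157.
Result: 692 · (54) + 238 · (-157) = 2.

gcd(692, 238) = 2; s = 54, t = -157 (check: 692·54 + 238·(-157) = 2).


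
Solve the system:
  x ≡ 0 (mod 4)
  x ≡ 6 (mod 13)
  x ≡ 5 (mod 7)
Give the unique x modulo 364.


Moduli 4, 13, 7 are pairwise coprime; by CRT there is a unique solution modulo M = 4 · 13 · 7 = 364.
Solve pairwise, accumulating the modulus:
  Start with x ≡ 0 (mod 4).
  Combine with x ≡ 6 (mod 13): since gcd(4, 13) = 1, we get a unique residue mod 52.
    Write x = 0 + 4·t and substitute into x ≡ 6 (mod 13): 4·t ≡ 6 − 0 = 6 (mod 13).
    The inverse of 4 mod 13 is 10 (since 4·10 = 40 = 3·13 + 1), so t ≡ 10·6 = 60 ≡ 8 (mod 13).
    Then x = 0 + 4·8 = 32, valid modulo lcm(4, 13) = 52: x ≡ 32 (mod 52).
  Combine with x ≡ 5 (mod 7): since gcd(52, 7) = 1, we get a unique residue mod 364.
    Write x = 32 + 52·t and substitute into x ≡ 5 (mod 7): 52·t ≡ 5 − 32 = -27 (mod 7).
    Reduce coefficients mod 7: 3·t ≡ 1 (mod 7).
    The inverse of 3 mod 7 is 5 (since 3·5 = 15 = 2·7 + 1), so t ≡ 5·1 = 5 ≡ 5 (mod 7).
    Then x = 32 + 52·5 = 292, valid modulo lcm(52, 7) = 364: x ≡ 292 (mod 364).
Verify: 292 mod 4 = 0 ✓, 292 mod 13 = 6 ✓, 292 mod 7 = 5 ✓.

x ≡ 292 (mod 364).


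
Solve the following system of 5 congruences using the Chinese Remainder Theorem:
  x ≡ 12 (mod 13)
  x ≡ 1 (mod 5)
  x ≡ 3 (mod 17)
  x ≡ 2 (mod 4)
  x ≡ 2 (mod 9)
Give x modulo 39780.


Product of moduli M = 13 · 5 · 17 · 4 · 9 = 39780.
Merge one congruence at a time:
  Start: x ≡ 12 (mod 13).
  Combine with x ≡ 1 (mod 5); new modulus lcm = 65.
    Write x = 12 + 13·t and substitute into x ≡ 1 (mod 5): 13·t ≡ 1 − 12 = -11 (mod 5).
    Reduce coefficients mod 5: 3·t ≡ 4 (mod 5).
    The inverse of 3 mod 5 is 2 (since 3·2 = 6 = 1·5 + 1), so t ≡ 2·4 = 8 ≡ 3 (mod 5).
    Then x = 12 + 13·3 = 51, valid modulo lcm(13, 5) = 65: x ≡ 51 (mod 65).
  Combine with x ≡ 3 (mod 17); new modulus lcm = 1105.
    Write x = 51 + 65·t and substitute into x ≡ 3 (mod 17): 65·t ≡ 3 − 51 = -48 (mod 17).
    Reduce coefficients mod 17: 14·t ≡ 3 (mod 17).
    The inverse of 14 mod 17 is 11 (since 14·11 = 154 = 9·17 + 1), so t ≡ 11·3 = 33 ≡ 16 (mod 17).
    Then x = 51 + 65·16 = 1091, valid modulo lcm(65, 17) = 1105: x ≡ 1091 (mod 1105).
  Combine with x ≡ 2 (mod 4); new modulus lcm = 4420.
    Write x = 1091 + 1105·t and substitute into x ≡ 2 (mod 4): 1105·t ≡ 2 − 1091 = -1089 (mod 4).
    Reduce coefficients mod 4: 1·t ≡ 3 (mod 4).
    So t ≡ 3 (mod 4).
    Then x = 1091 + 1105·3 = 4406, valid modulo lcm(1105, 4) = 4420: x ≡ 4406 (mod 4420).
  Combine with x ≡ 2 (mod 9); new modulus lcm = 39780.
    Write x = 4406 + 4420·t and substitute into x ≡ 2 (mod 9): 4420·t ≡ 2 − 4406 = -4404 (mod 9).
    Reduce coefficients mod 9: 1·t ≡ 6 (mod 9).
    So t ≡ 6 (mod 9).
    Then x = 4406 + 4420·6 = 30926, valid modulo lcm(4420, 9) = 39780: x ≡ 30926 (mod 39780).
Verify against each original: 30926 mod 13 = 12, 30926 mod 5 = 1, 30926 mod 17 = 3, 30926 mod 4 = 2, 30926 mod 9 = 2.

x ≡ 30926 (mod 39780).


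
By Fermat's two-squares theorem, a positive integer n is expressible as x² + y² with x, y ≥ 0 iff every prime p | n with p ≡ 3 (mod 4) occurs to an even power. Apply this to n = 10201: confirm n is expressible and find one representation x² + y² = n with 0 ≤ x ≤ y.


Step 1: Factor n = 10201 = 101^2.
Step 2: Check the mod-4 condition on each prime factor: 101 ≡ 1 (mod 4), exponent 2.
All primes ≡ 3 (mod 4) appear to even exponent (or don't appear), so by the two-squares theorem n IS expressible as a sum of two squares.
Step 3: Build a representation. Here n = 101 · 101 is a product of primes ≡ 1 (mod 4). Each prime p ≡ 1 (mod 4) is itself a sum of two squares; find a² by testing p − a² for a perfect square:
  101: 101 − 1² = 100 = 10² ⇒ 101 = 1² + 10².
  Combine using the Brahmagupta–Fibonacci identity (a² + b²)(c² + d²) = (ac − bd)² + (ad + bc)² = (ac + bd)² + (ad − bc)²:
  101 · 101 = 10201: from (1² + 10²)(1² + 10²), take (1·1 − 10·10, 1·10 + 10·1) = (1 − 100, 10 + 10) = (-99, 20); dropping signs (only squares matter) gives (99, 20); check 99² + 20² = 9801 + 400 = 10201 ✓.
Step 4: Order so x ≤ y and verify: 20² + 99² = 400 + 9801 = 10201 = n. ✓

n = 10201 = 20² + 99² (one valid representation with x ≤ y).


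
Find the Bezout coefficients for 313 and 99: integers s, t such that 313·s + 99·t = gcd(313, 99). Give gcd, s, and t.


Euclidean algorithm on (313, 99) — divide until remainder is 0:
  313 = 3 · 99 + 16
  99 = 6 · 16 + 3
  16 = 5 · 3 + 1
  3 = 3 · 1 + 0
gcd(313, 99) = 1.
Track Bezout coefficients alongside the remainders: start with r₀ = 313 = a·1 + b·0 (s = 1, t = 0) and r₁ = 99 = a·0 + b·1 (s = 0, t = 1); each new remainder r_{k+1} = r_{k-1} − q_k·r_k inherits s_{k+1} = s_{k-1} − q_k·s_k, t_{k+1} = t_{k-1} − q_k·t_k, so r_k = a·s_k + b·t_k at every step:
  q = 3: r = 16, s = 1 − 3·0 = 1, t = 0 − 3·1 = -3  (check: 313·1 + 99·(-3) = 16)
  q = 6: r = 3, s = 0 − 6·1 = -6, t = 1 − 6·(-3) = 19  (check: 313·(-6) + 99·19 = 3)
  q = 5: r = 1, s = 1 − 5·(-6) = 31, t = -3 − 5·19 = -98  (check: 313·31 + 99·(-98) = 1)
The row with r = 1 (the gcd) gives the Bezout coefficients s = 31, t = -98.
Result: 313 · (31) + 99 · (-98) = 1.

gcd(313, 99) = 1; s = 31, t = -98 (check: 313·31 + 99·(-98) = 1).


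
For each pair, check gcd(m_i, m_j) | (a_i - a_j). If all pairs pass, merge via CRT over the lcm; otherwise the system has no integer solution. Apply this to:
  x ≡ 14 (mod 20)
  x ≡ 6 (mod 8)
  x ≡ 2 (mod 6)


Moduli 20, 8, 6 are not pairwise coprime, so CRT works modulo lcm(m_i) when all pairwise compatibility conditions hold.
Pairwise compatibility: gcd(m_i, m_j) must divide a_i - a_j for every pair.
Merge one congruence at a time:
  Start: x ≡ 14 (mod 20).
  Combine with x ≡ 6 (mod 8): gcd(20, 8) = 4; 6 - 14 = -8, which IS divisible by 4, so compatible.
    Write x = 14 + 20·t and substitute into x ≡ 6 (mod 8): 20·t ≡ 6 − 14 = -8 (mod 8).
    Divide the congruence (and modulus) by g = 4: 5·t ≡ -2 (mod 2).
    Reduce coefficients mod 2: 1·t ≡ 0 (mod 2).
    So t ≡ 0 (mod 2).
    Then x = 14 + 20·0 = 14, valid modulo lcm(20, 8) = 40: x ≡ 14 (mod 40).
  Combine with x ≡ 2 (mod 6): gcd(40, 6) = 2; 2 - 14 = -12, which IS divisible by 2, so compatible.
    Write x = 14 + 40·t and substitute into x ≡ 2 (mod 6): 40·t ≡ 2 − 14 = -12 (mod 6).
    Divide the congruence (and modulus) by g = 2: 20·t ≡ -6 (mod 3).
    Reduce coefficients mod 3: 2·t ≡ 0 (mod 3).
    The inverse of 2 mod 3 is 2 (since 2·2 = 4 = 1·3 + 1), so t ≡ 2·0 = 0 ≡ 0 (mod 3).
    Then x = 14 + 40·0 = 14, valid modulo lcm(40, 6) = 120: x ≡ 14 (mod 120).
Verify: 14 mod 20 = 14, 14 mod 8 = 6, 14 mod 6 = 2.

x ≡ 14 (mod 120).


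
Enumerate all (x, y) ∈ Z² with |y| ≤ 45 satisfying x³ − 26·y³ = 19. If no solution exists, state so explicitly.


The equation is x³ - 26y³ = 19. For fixed y, x³ = 26·y³ + 19, so a solution requires the RHS to be a perfect cube.
Strategy: iterate y from -45 to 45, compute RHS = 26·y³ + 19, and check whether it is a (positive or negative) perfect cube.
Check small values of y:
  y = 0: RHS = 19 is not a perfect cube.
  y = 1: RHS = 45 is not a perfect cube.
  y = -1: RHS = -7 is not a perfect cube.
  y = 2: RHS = 227 is not a perfect cube.
  y = -2: RHS = -189 is not a perfect cube.
  y = 3: RHS = 721 is not a perfect cube.
  y = -3: RHS = -683 is not a perfect cube.
Continuing the search up to |y| = 45 finds no solutions either.
No (x, y) in the scanned range satisfies the equation.

No integer solutions with |y| ≤ 45.


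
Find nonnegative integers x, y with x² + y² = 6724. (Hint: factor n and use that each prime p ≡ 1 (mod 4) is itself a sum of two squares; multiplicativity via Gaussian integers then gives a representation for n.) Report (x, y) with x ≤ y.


Step 1: Factor n = 6724 = 2^2 · 41^2.
Step 2: Check the mod-4 condition on each prime factor: 2 = 2 (special); 41 ≡ 1 (mod 4), exponent 2.
All primes ≡ 3 (mod 4) appear to even exponent (or don't appear), so by the two-squares theorem n IS expressible as a sum of two squares.
Step 3: Build a representation. Group n = k² · m with k = 2 and m = 41 · 41 = 1681 (a product of primes ≡ 1 (mod 4)); a representation of m scales to one of n via (k·x)² + (k·y)² = k²(x² + y²). Each prime p ≡ 1 (mod 4) is itself a sum of two squares; find a² by testing p − a² for a perfect square:
  41: 41 − 1² = 40, 41 − 2² = 37, 41 − 3² = 32, 41 − 4² = 25 = 5² ⇒ 41 = 4² + 5².
  Combine using the Brahmagupta–Fibonacci identity (a² + b²)(c² + d²) = (ac − bd)² + (ad + bc)² = (ac + bd)² + (ad − bc)²:
  41 · 41 = 1681: from (4² + 5²)(4² + 5²), take (4·4 − 5·5, 4·5 + 5·4) = (16 − 25, 20 + 20) = (-9, 40); dropping signs (only squares matter) gives (9, 40); check 9² + 40² = 81 + 1600 = 1681 ✓.
  Scale by k = 2: (2·9, 2·40) = (18, 80).
Step 4: Order so x ≤ y and verify: 18² + 80² = 324 + 6400 = 6724 = n. ✓

n = 6724 = 18² + 80² (one valid representation with x ≤ y).


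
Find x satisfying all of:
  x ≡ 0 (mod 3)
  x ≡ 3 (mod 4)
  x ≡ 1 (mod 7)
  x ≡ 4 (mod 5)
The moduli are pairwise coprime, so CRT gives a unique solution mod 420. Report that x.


Product of moduli M = 3 · 4 · 7 · 5 = 420.
Merge one congruence at a time:
  Start: x ≡ 0 (mod 3).
  Combine with x ≡ 3 (mod 4); new modulus lcm = 12.
    Write x = 0 + 3·t and substitute into x ≡ 3 (mod 4): 3·t ≡ 3 − 0 = 3 (mod 4).
    The inverse of 3 mod 4 is 3 (since 3·3 = 9 = 2·4 + 1), so t ≡ 3·3 = 9 ≡ 1 (mod 4).
    Then x = 0 + 3·1 = 3, valid modulo lcm(3, 4) = 12: x ≡ 3 (mod 12).
  Combine with x ≡ 1 (mod 7); new modulus lcm = 84.
    Write x = 3 + 12·t and substitute into x ≡ 1 (mod 7): 12·t ≡ 1 − 3 = -2 (mod 7).
    Reduce coefficients mod 7: 5·t ≡ 5 (mod 7).
    The inverse of 5 mod 7 is 3 (since 5·3 = 15 = 2·7 + 1), so t ≡ 3·5 = 15 ≡ 1 (mod 7).
    Then x = 3 + 12·1 = 15, valid modulo lcm(12, 7) = 84: x ≡ 15 (mod 84).
  Combine with x ≡ 4 (mod 5); new modulus lcm = 420.
    Write x = 15 + 84·t and substitute into x ≡ 4 (mod 5): 84·t ≡ 4 − 15 = -11 (mod 5).
    Reduce coefficients mod 5: 4·t ≡ 4 (mod 5).
    The inverse of 4 mod 5 is 4 (since 4·4 = 16 = 3·5 + 1), so t ≡ 4·4 = 16 ≡ 1 (mod 5).
    Then x = 15 + 84·1 = 99, valid modulo lcm(84, 5) = 420: x ≡ 99 (mod 420).
Verify against each original: 99 mod 3 = 0, 99 mod 4 = 3, 99 mod 7 = 1, 99 mod 5 = 4.

x ≡ 99 (mod 420).


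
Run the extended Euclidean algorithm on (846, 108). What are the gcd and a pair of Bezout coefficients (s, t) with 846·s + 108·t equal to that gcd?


Euclidean algorithm on (846, 108) — divide until remainder is 0:
  846 = 7 · 108 + 90
  108 = 1 · 90 + 18
  90 = 5 · 18 + 0
gcd(846, 108) = 18.
Track Bezout coefficients alongside the remainders: start with r₀ = 846 = a·1 + b·0 (s = 1, t = 0) and r₁ = 108 = a·0 + b·1 (s = 0, t = 1); each new remainder r_{k+1} = r_{k-1} − q_k·r_k inherits s_{k+1} = s_{k-1} − q_k·s_k, t_{k+1} = t_{k-1} − q_k·t_k, so r_k = a·s_k + b·t_k at every step:
  q = 7: r = 90, s = 1 − 7·0 = 1, t = 0 − 7·1 = -7  (check: 846·1 + 108·(-7) = 90)
  q = 1: r = 18, s = 0 − 1·1 = -1, t = 1 − 1·(-7) = 8  (check: 846·(-1) + 108·8 = 18)
The row with r = 18 (the gcd) gives the Bezout coefficients s = -1, t = 8.
Result: 846 · (-1) + 108 · (8) = 18.

gcd(846, 108) = 18; s = -1, t = 8 (check: 846·(-1) + 108·8 = 18).


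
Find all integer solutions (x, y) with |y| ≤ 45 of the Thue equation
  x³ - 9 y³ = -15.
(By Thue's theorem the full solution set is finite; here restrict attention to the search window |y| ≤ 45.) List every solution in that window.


The equation is x³ - 9y³ = -15. For fixed y, x³ = 9·y³ − 15, so a solution requires the RHS to be a perfect cube.
Strategy: iterate y from -45 to 45, compute RHS = 9·y³ − 15, and check whether it is a (positive or negative) perfect cube.
Check small values of y:
  y = 0: RHS = -15 is not a perfect cube.
  y = 1: RHS = -6 is not a perfect cube.
  y = -1: RHS = -24 is not a perfect cube.
  y = 2: RHS = 57 is not a perfect cube.
  y = -2: RHS = -87 is not a perfect cube.
  y = 3: RHS = 228 is not a perfect cube.
  y = -3: RHS = -258 is not a perfect cube.
Continuing the search up to |y| = 45 finds no solutions either.
No (x, y) in the scanned range satisfies the equation.

No integer solutions with |y| ≤ 45.


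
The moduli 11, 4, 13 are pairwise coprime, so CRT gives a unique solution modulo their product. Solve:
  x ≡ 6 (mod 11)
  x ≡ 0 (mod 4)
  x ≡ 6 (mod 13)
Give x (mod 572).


Moduli 11, 4, 13 are pairwise coprime; by CRT there is a unique solution modulo M = 11 · 4 · 13 = 572.
Solve pairwise, accumulating the modulus:
  Start with x ≡ 6 (mod 11).
  Combine with x ≡ 0 (mod 4): since gcd(11, 4) = 1, we get a unique residue mod 44.
    Write x = 6 + 11·t and substitute into x ≡ 0 (mod 4): 11·t ≡ 0 − 6 = -6 (mod 4).
    Reduce coefficients mod 4: 3·t ≡ 2 (mod 4).
    The inverse of 3 mod 4 is 3 (since 3·3 = 9 = 2·4 + 1), so t ≡ 3·2 = 6 ≡ 2 (mod 4).
    Then x = 6 + 11·2 = 28, valid modulo lcm(11, 4) = 44: x ≡ 28 (mod 44).
  Combine with x ≡ 6 (mod 13): since gcd(44, 13) = 1, we get a unique residue mod 572.
    Write x = 28 + 44·t and substitute into x ≡ 6 (mod 13): 44·t ≡ 6 − 28 = -22 (mod 13).
    Reduce coefficients mod 13: 5·t ≡ 4 (mod 13).
    The inverse of 5 mod 13 is 8 (since 5·8 = 40 = 3·13 + 1), so t ≡ 8·4 = 32 ≡ 6 (mod 13).
    Then x = 28 + 44·6 = 292, valid modulo lcm(44, 13) = 572: x ≡ 292 (mod 572).
Verify: 292 mod 11 = 6 ✓, 292 mod 4 = 0 ✓, 292 mod 13 = 6 ✓.

x ≡ 292 (mod 572).


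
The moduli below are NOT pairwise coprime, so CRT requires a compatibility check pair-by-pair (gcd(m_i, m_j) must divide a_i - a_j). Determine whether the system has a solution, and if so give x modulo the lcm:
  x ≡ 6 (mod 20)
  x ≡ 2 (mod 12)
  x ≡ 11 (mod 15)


Moduli 20, 12, 15 are not pairwise coprime, so CRT works modulo lcm(m_i) when all pairwise compatibility conditions hold.
Pairwise compatibility: gcd(m_i, m_j) must divide a_i - a_j for every pair.
Merge one congruence at a time:
  Start: x ≡ 6 (mod 20).
  Combine with x ≡ 2 (mod 12): gcd(20, 12) = 4; 2 - 6 = -4, which IS divisible by 4, so compatible.
    Write x = 6 + 20·t and substitute into x ≡ 2 (mod 12): 20·t ≡ 2 − 6 = -4 (mod 12).
    Divide the congruence (and modulus) by g = 4: 5·t ≡ -1 (mod 3).
    Reduce coefficients mod 3: 2·t ≡ 2 (mod 3).
    The inverse of 2 mod 3 is 2 (since 2·2 = 4 = 1·3 + 1), so t ≡ 2·2 = 4 ≡ 1 (mod 3).
    Then x = 6 + 20·1 = 26, valid modulo lcm(20, 12) = 60: x ≡ 26 (mod 60).
  Combine with x ≡ 11 (mod 15): gcd(60, 15) = 15; 11 - 26 = -15, which IS divisible by 15, so compatible.
    Write x = 26 + 60·t and substitute into x ≡ 11 (mod 15): 60·t ≡ 11 − 26 = -15 (mod 15).
    Divide the congruence (and modulus) by g = 15: 4·t ≡ -1 (mod 1).
    Modulo 1 every t works; take t = 0.
    Then x = 26 + 60·0 = 26, valid modulo lcm(60, 15) = 60: x ≡ 26 (mod 60).
Verify: 26 mod 20 = 6, 26 mod 12 = 2, 26 mod 15 = 11.

x ≡ 26 (mod 60).


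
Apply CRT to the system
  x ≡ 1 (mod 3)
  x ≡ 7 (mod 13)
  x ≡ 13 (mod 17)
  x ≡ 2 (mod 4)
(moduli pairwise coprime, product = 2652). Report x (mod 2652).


Product of moduli M = 3 · 13 · 17 · 4 = 2652.
Merge one congruence at a time:
  Start: x ≡ 1 (mod 3).
  Combine with x ≡ 7 (mod 13); new modulus lcm = 39.
    Write x = 1 + 3·t and substitute into x ≡ 7 (mod 13): 3·t ≡ 7 − 1 = 6 (mod 13).
    The inverse of 3 mod 13 is 9 (since 3·9 = 27 = 2·13 + 1), so t ≡ 9·6 = 54 ≡ 2 (mod 13).
    Then x = 1 + 3·2 = 7, valid modulo lcm(3, 13) = 39: x ≡ 7 (mod 39).
  Combine with x ≡ 13 (mod 17); new modulus lcm = 663.
    Write x = 7 + 39·t and substitute into x ≡ 13 (mod 17): 39·t ≡ 13 − 7 = 6 (mod 17).
    Reduce coefficients mod 17: 5·t ≡ 6 (mod 17).
    The inverse of 5 mod 17 is 7 (since 5·7 = 35 = 2·17 + 1), so t ≡ 7·6 = 42 ≡ 8 (mod 17).
    Then x = 7 + 39·8 = 319, valid modulo lcm(39, 17) = 663: x ≡ 319 (mod 663).
  Combine with x ≡ 2 (mod 4); new modulus lcm = 2652.
    Write x = 319 + 663·t and substitute into x ≡ 2 (mod 4): 663·t ≡ 2 − 319 = -317 (mod 4).
    Reduce coefficients mod 4: 3·t ≡ 3 (mod 4).
    The inverse of 3 mod 4 is 3 (since 3·3 = 9 = 2·4 + 1), so t ≡ 3·3 = 9 ≡ 1 (mod 4).
    Then x = 319 + 663·1 = 982, valid modulo lcm(663, 4) = 2652: x ≡ 982 (mod 2652).
Verify against each original: 982 mod 3 = 1, 982 mod 13 = 7, 982 mod 17 = 13, 982 mod 4 = 2.

x ≡ 982 (mod 2652).


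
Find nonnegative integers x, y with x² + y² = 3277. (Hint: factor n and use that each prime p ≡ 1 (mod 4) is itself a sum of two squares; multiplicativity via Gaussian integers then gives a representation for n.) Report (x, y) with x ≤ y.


Step 1: Factor n = 3277 = 29 · 113.
Step 2: Check the mod-4 condition on each prime factor: 29 ≡ 1 (mod 4), exponent 1; 113 ≡ 1 (mod 4), exponent 1.
All primes ≡ 3 (mod 4) appear to even exponent (or don't appear), so by the two-squares theorem n IS expressible as a sum of two squares.
Step 3: Build a representation. Here n = 29 · 113 is a product of primes ≡ 1 (mod 4). Each prime p ≡ 1 (mod 4) is itself a sum of two squares; find a² by testing p − a² for a perfect square:
  29: 29 − 1² = 28, 29 − 2² = 25 = 5² ⇒ 29 = 2² + 5².
  113: 113 − 1² = 112, 113 − 2² = 109, 113 − 3² = 104, 113 − 4² = 97, 113 − 5² = 88, 113 − 6² = 77, 113 − 7² = 64 = 8² ⇒ 113 = 7² + 8².
  Combine using the Brahmagupta–Fibonacci identity (a² + b²)(c² + d²) = (ac − bd)² + (ad + bc)² = (ac + bd)² + (ad − bc)²:
  29 · 113 = 3277: from (2² + 5²)(7² + 8²), take (2·7 − 5·8, 2·8 + 5·7) = (14 − 40, 16 + 35) = (-26, 51); dropping signs (only squares matter) gives (26, 51); check 26² + 51² = 676 + 2601 = 3277 ✓.
Step 4: Order so x ≤ y and verify: 26² + 51² = 676 + 2601 = 3277 = n. ✓

n = 3277 = 26² + 51² (one valid representation with x ≤ y).


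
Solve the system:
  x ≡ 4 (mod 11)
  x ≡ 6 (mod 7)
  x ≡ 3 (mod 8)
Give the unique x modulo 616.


Moduli 11, 7, 8 are pairwise coprime; by CRT there is a unique solution modulo M = 11 · 7 · 8 = 616.
Solve pairwise, accumulating the modulus:
  Start with x ≡ 4 (mod 11).
  Combine with x ≡ 6 (mod 7): since gcd(11, 7) = 1, we get a unique residue mod 77.
    Write x = 4 + 11·t and substitute into x ≡ 6 (mod 7): 11·t ≡ 6 − 4 = 2 (mod 7).
    Reduce coefficients mod 7: 4·t ≡ 2 (mod 7).
    The inverse of 4 mod 7 is 2 (since 4·2 = 8 = 1·7 + 1), so t ≡ 2·2 = 4 ≡ 4 (mod 7).
    Then x = 4 + 11·4 = 48, valid modulo lcm(11, 7) = 77: x ≡ 48 (mod 77).
  Combine with x ≡ 3 (mod 8): since gcd(77, 8) = 1, we get a unique residue mod 616.
    Write x = 48 + 77·t and substitute into x ≡ 3 (mod 8): 77·t ≡ 3 − 48 = -45 (mod 8).
    Reduce coefficients mod 8: 5·t ≡ 3 (mod 8).
    The inverse of 5 mod 8 is 5 (since 5·5 = 25 = 3·8 + 1), so t ≡ 5·3 = 15 ≡ 7 (mod 8).
    Then x = 48 + 77·7 = 587, valid modulo lcm(77, 8) = 616: x ≡ 587 (mod 616).
Verify: 587 mod 11 = 4 ✓, 587 mod 7 = 6 ✓, 587 mod 8 = 3 ✓.

x ≡ 587 (mod 616).


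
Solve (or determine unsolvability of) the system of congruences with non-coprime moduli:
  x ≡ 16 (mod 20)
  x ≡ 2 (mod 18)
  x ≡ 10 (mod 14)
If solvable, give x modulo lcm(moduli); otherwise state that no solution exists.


Moduli 20, 18, 14 are not pairwise coprime, so CRT works modulo lcm(m_i) when all pairwise compatibility conditions hold.
Pairwise compatibility: gcd(m_i, m_j) must divide a_i - a_j for every pair.
Merge one congruence at a time:
  Start: x ≡ 16 (mod 20).
  Combine with x ≡ 2 (mod 18): gcd(20, 18) = 2; 2 - 16 = -14, which IS divisible by 2, so compatible.
    Write x = 16 + 20·t and substitute into x ≡ 2 (mod 18): 20·t ≡ 2 − 16 = -14 (mod 18).
    Divide the congruence (and modulus) by g = 2: 10·t ≡ -7 (mod 9).
    Reduce coefficients mod 9: 1·t ≡ 2 (mod 9).
    So t ≡ 2 (mod 9).
    Then x = 16 + 20·2 = 56, valid modulo lcm(20, 18) = 180: x ≡ 56 (mod 180).
  Combine with x ≡ 10 (mod 14): gcd(180, 14) = 2; 10 - 56 = -46, which IS divisible by 2, so compatible.
    Write x = 56 + 180·t and substitute into x ≡ 10 (mod 14): 180·t ≡ 10 − 56 = -46 (mod 14).
    Divide the congruence (and modulus) by g = 2: 90·t ≡ -23 (mod 7).
    Reduce coefficients mod 7: 6·t ≡ 5 (mod 7).
    The inverse of 6 mod 7 is 6 (since 6·6 = 36 = 5·7 + 1), so t ≡ 6·5 = 30 ≡ 2 (mod 7).
    Then x = 56 + 180·2 = 416, valid modulo lcm(180, 14) = 1260: x ≡ 416 (mod 1260).
Verify: 416 mod 20 = 16, 416 mod 18 = 2, 416 mod 14 = 10.

x ≡ 416 (mod 1260).


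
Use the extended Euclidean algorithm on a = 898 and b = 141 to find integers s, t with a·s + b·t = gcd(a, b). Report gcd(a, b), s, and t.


Euclidean algorithm on (898, 141) — divide until remainder is 0:
  898 = 6 · 141 + 52
  141 = 2 · 52 + 37
  52 = 1 · 37 + 15
  37 = 2 · 15 + 7
  15 = 2 · 7 + 1
  7 = 7 · 1 + 0
gcd(898, 141) = 1.
Track Bezout coefficients alongside the remainders: start with r₀ = 898 = a·1 + b·0 (s = 1, t = 0) and r₁ = 141 = a·0 + b·1 (s = 0, t = 1); each new remainder r_{k+1} = r_{k-1} − q_k·r_k inherits s_{k+1} = s_{k-1} − q_k·s_k, t_{k+1} = t_{k-1} − q_k·t_k, so r_k = a·s_k + b·t_k at every step:
  q = 6: r = 52, s = 1 − 6·0 = 1, t = 0 − 6·1 = -6  (check: 898·1 + 141·(-6) = 52)
  q = 2: r = 37, s = 0 − 2·1 = -2, t = 1 − 2·(-6) = 13  (check: 898·(-2) + 141·13 = 37)
  q = 1: r = 15, s = 1 − 1·(-2) = 3, t = -6 − 1·13 = -19  (check: 898·3 + 141·(-19) = 15)
  q = 2: r = 7, s = -2 − 2·3 = -8, t = 13 − 2·(-19) = 51  (check: 898·(-8) + 141·51 = 7)
  q = 2: r = 1, s = 3 − 2·(-8) = 19, t = -19 − 2·51 = -121  (check: 898·19 + 141·(-121) = 1)
The row with r = 1 (the gcd) gives the Bezout coefficients s = 19, t = -121.
Result: 898 · (19) + 141 · (-121) = 1.

gcd(898, 141) = 1; s = 19, t = -121 (check: 898·19 + 141·(-121) = 1).


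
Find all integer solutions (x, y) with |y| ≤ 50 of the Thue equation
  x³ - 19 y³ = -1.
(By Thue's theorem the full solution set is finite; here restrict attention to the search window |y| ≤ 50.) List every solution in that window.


The equation is x³ - 19y³ = -1. For fixed y, x³ = 19·y³ − 1, so a solution requires the RHS to be a perfect cube.
Strategy: iterate y from -50 to 50, compute RHS = 19·y³ − 1, and check whether it is a (positive or negative) perfect cube.
Check small values of y:
  y = 0: RHS = -1 = (-1)³ ⇒ x = -1 works.
  y = 1: RHS = 18 is not a perfect cube.
  y = -1: RHS = -20 is not a perfect cube.
  y = 2: RHS = 151 is not a perfect cube.
  y = -2: RHS = -153 is not a perfect cube.
  y = 3: RHS = 512 = (8)³ ⇒ x = 8 works.
  y = -3: RHS = -514 is not a perfect cube.
Continuing the search up to |y| = 50 finds no further solutions beyond those listed.
Collected solutions: (-1, 0), (8, 3).

Solutions (with |y| ≤ 50): (-1, 0), (8, 3).


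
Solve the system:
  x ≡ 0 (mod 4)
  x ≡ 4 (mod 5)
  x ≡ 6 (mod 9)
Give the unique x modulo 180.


Moduli 4, 5, 9 are pairwise coprime; by CRT there is a unique solution modulo M = 4 · 5 · 9 = 180.
Solve pairwise, accumulating the modulus:
  Start with x ≡ 0 (mod 4).
  Combine with x ≡ 4 (mod 5): since gcd(4, 5) = 1, we get a unique residue mod 20.
    Write x = 0 + 4·t and substitute into x ≡ 4 (mod 5): 4·t ≡ 4 − 0 = 4 (mod 5).
    The inverse of 4 mod 5 is 4 (since 4·4 = 16 = 3·5 + 1), so t ≡ 4·4 = 16 ≡ 1 (mod 5).
    Then x = 0 + 4·1 = 4, valid modulo lcm(4, 5) = 20: x ≡ 4 (mod 20).
  Combine with x ≡ 6 (mod 9): since gcd(20, 9) = 1, we get a unique residue mod 180.
    Write x = 4 + 20·t and substitute into x ≡ 6 (mod 9): 20·t ≡ 6 − 4 = 2 (mod 9).
    Reduce coefficients mod 9: 2·t ≡ 2 (mod 9).
    The inverse of 2 mod 9 is 5 (since 2·5 = 10 = 1·9 + 1), so t ≡ 5·2 = 10 ≡ 1 (mod 9).
    Then x = 4 + 20·1 = 24, valid modulo lcm(20, 9) = 180: x ≡ 24 (mod 180).
Verify: 24 mod 4 = 0 ✓, 24 mod 5 = 4 ✓, 24 mod 9 = 6 ✓.

x ≡ 24 (mod 180).


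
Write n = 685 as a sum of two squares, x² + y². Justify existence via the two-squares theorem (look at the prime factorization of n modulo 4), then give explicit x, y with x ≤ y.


Step 1: Factor n = 685 = 5 · 137.
Step 2: Check the mod-4 condition on each prime factor: 5 ≡ 1 (mod 4), exponent 1; 137 ≡ 1 (mod 4), exponent 1.
All primes ≡ 3 (mod 4) appear to even exponent (or don't appear), so by the two-squares theorem n IS expressible as a sum of two squares.
Step 3: Build a representation. Here n = 5 · 137 is a product of primes ≡ 1 (mod 4). Each prime p ≡ 1 (mod 4) is itself a sum of two squares; find a² by testing p − a² for a perfect square:
  5: 5 − 1² = 4 = 2² ⇒ 5 = 1² + 2².
  137: 137 − 1² = 136, 137 − 2² = 133, 137 − 3² = 128, 137 − 4² = 121 = 11² ⇒ 137 = 4² + 11².
  Combine using the Brahmagupta–Fibonacci identity (a² + b²)(c² + d²) = (ac − bd)² + (ad + bc)² = (ac + bd)² + (ad − bc)²:
  5 · 137 = 685: from (1² + 2²)(4² + 11²), take (1·4 − 2·11, 1·11 + 2·4) = (4 − 22, 11 + 8) = (-18, 19); dropping signs (only squares matter) gives (18, 19); check 18² + 19² = 324 + 361 = 685 ✓.
Step 4: Order so x ≤ y and verify: 18² + 19² = 324 + 361 = 685 = n. ✓

n = 685 = 18² + 19² (one valid representation with x ≤ y).
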